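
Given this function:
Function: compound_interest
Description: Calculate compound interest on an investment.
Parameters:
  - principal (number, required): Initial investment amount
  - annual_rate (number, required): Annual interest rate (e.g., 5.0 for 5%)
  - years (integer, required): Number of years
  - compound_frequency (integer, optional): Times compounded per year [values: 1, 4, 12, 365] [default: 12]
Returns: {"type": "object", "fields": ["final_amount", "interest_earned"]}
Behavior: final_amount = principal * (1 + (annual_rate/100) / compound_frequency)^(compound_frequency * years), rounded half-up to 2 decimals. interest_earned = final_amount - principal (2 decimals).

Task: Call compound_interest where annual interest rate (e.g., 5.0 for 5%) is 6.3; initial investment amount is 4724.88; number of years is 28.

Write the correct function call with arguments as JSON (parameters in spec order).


Mapping each described value to its parameter name:
  'Annual interest rate (e.g., 5.0 for 5%)' -> annual_rate = 6.3
  'Initial investment amount' -> principal = 4724.88
  'Number of years' -> years = 28
compound_interest({"principal": 4724.88, "annual_rate": 6.3, "years": 28})


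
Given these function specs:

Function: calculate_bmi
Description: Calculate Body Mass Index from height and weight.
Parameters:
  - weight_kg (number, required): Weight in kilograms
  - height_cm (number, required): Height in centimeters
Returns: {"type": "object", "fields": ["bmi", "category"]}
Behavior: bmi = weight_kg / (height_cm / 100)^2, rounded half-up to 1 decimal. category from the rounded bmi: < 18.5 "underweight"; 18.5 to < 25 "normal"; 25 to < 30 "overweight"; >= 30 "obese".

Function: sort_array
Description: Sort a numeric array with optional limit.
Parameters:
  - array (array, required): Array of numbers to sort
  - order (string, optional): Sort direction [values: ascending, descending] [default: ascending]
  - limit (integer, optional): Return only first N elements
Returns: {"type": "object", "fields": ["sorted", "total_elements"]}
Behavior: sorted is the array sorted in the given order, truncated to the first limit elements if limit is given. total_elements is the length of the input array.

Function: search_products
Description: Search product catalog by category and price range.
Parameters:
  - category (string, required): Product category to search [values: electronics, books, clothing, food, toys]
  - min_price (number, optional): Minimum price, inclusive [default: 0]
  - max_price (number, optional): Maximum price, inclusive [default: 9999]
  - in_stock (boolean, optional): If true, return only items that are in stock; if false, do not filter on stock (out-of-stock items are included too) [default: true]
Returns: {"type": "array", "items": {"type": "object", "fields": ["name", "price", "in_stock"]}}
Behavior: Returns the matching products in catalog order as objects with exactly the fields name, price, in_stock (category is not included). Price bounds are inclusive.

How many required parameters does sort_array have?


Parameters of sort_array: array (required), order (optional), limit (optional)
Required count:
1


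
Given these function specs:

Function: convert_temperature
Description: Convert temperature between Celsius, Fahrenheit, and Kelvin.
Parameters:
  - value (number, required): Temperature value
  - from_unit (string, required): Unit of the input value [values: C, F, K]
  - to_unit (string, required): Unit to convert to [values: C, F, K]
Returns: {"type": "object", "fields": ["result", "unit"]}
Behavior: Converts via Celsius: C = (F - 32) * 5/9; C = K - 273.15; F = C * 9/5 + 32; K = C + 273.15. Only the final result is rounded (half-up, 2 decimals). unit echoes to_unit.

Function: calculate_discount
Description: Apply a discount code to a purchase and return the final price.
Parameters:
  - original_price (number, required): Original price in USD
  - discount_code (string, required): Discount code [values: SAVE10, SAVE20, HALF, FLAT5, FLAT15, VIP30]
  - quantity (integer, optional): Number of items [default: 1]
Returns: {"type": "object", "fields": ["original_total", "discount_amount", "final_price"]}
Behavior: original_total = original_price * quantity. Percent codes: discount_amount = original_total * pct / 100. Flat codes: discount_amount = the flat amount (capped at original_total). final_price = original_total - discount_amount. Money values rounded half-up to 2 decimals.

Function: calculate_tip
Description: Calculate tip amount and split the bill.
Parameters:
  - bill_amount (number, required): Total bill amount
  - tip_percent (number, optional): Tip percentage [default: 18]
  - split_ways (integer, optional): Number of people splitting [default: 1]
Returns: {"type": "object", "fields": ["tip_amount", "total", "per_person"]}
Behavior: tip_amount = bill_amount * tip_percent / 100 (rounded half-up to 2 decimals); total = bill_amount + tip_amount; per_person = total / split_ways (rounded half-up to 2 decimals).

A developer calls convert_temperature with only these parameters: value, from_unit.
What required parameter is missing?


Required parameters: value, from_unit, to_unit
Provided: value, from_unit
Missing: to_unit
to_unit


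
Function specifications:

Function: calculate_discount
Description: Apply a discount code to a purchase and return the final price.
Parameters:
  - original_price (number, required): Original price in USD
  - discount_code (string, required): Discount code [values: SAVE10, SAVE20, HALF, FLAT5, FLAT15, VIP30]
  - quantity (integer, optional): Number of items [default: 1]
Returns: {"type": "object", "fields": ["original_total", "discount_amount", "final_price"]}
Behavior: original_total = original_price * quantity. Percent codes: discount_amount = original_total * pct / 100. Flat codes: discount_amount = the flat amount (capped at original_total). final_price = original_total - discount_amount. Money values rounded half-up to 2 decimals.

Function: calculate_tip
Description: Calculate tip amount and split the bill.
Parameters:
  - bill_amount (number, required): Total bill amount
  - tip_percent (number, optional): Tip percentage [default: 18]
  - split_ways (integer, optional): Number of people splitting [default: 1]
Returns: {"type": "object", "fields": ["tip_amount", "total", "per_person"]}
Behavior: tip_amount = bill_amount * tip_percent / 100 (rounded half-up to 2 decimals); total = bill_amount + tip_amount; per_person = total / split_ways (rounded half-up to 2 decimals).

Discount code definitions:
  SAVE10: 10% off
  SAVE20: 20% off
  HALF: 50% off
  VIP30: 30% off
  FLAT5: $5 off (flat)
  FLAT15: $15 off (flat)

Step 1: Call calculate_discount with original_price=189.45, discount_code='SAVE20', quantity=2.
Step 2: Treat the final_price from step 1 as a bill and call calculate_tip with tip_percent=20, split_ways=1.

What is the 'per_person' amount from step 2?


Step 1: calculate_discount(original_price=189.45, discount_code=SAVE20, quantity=2)
  original_total = 189.45 * 2 = 378.90
  SAVE20 = 20% off: discount_amount = 378.90 * 20/100 = 75.78 -> 75.78
  final_price = 378.90 - 75.78 = 303.12
  -> final_price = 303.12
Step 2: calculate_tip(bill_amount=303.12, tip_percent=20, split_ways=1)
  tip_amount = 303.12 * 20/100 = 60.624 -> 60.62
  total = 303.12 + 60.62 = 363.74
  per_person = 363.74 / 1 = 363.74 -> 363.74
  -> per_person = 363.74
$363.74


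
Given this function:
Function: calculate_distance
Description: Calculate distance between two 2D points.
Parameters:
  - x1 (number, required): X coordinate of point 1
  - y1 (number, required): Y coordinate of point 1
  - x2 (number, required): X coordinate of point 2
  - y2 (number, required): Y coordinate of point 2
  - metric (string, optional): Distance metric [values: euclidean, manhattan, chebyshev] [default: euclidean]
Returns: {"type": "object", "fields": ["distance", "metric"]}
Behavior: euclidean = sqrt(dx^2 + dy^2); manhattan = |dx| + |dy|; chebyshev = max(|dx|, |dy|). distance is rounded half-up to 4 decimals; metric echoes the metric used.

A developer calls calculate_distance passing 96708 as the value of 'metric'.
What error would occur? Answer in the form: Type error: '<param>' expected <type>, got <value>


Spec: 'metric' is declared as string; 96708 is an integer.
Type error: 'metric' expected string, got 96708


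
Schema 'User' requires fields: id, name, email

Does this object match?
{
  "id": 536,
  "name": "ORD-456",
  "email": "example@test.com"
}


Checking required fields... All present.
Valid - all required fields present


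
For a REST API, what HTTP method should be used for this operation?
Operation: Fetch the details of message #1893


GET = read, POST = create, PUT = update/replace, DELETE = remove
This operation is a read.
GET


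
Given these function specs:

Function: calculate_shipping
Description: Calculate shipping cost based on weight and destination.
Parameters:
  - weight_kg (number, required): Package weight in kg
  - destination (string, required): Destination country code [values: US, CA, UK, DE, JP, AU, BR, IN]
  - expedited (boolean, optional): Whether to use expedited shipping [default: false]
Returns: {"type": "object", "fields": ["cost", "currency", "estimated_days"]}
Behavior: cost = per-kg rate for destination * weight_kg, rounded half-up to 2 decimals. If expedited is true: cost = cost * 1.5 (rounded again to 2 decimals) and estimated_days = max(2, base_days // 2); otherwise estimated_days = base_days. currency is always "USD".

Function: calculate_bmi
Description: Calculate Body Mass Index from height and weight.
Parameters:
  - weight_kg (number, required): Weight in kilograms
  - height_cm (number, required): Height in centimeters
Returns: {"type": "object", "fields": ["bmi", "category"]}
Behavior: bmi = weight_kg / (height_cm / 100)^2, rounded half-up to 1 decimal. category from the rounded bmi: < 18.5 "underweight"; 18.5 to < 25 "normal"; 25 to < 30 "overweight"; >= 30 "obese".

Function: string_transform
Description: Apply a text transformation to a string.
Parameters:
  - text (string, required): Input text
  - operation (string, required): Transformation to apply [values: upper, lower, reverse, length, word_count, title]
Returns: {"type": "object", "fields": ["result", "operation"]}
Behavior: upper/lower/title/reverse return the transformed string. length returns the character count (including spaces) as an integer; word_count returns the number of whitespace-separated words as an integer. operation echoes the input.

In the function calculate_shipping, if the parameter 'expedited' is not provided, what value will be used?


The calculate_shipping spec declares:
  - expedited (boolean, optional): Whether to use expedited shipping [default: false]
Default:
false


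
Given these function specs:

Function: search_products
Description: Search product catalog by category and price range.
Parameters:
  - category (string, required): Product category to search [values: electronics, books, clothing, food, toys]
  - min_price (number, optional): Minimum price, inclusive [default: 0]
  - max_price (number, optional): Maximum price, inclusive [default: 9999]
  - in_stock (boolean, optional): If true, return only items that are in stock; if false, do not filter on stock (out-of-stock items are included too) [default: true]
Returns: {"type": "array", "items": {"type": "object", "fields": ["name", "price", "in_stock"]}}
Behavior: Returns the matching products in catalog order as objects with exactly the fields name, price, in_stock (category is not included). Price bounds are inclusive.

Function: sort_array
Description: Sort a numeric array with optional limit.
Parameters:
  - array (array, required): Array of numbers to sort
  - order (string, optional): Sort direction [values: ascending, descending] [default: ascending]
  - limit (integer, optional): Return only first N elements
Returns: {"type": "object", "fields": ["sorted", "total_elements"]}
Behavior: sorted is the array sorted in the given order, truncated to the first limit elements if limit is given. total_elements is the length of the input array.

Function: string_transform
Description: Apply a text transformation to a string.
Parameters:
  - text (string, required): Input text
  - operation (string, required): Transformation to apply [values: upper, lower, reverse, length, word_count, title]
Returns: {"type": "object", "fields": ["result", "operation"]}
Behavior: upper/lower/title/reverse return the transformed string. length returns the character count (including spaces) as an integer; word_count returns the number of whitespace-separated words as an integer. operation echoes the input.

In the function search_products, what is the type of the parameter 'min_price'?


The search_products spec declares:
  - min_price (number, optional): Minimum price, inclusive [default: 0]
Type:
number


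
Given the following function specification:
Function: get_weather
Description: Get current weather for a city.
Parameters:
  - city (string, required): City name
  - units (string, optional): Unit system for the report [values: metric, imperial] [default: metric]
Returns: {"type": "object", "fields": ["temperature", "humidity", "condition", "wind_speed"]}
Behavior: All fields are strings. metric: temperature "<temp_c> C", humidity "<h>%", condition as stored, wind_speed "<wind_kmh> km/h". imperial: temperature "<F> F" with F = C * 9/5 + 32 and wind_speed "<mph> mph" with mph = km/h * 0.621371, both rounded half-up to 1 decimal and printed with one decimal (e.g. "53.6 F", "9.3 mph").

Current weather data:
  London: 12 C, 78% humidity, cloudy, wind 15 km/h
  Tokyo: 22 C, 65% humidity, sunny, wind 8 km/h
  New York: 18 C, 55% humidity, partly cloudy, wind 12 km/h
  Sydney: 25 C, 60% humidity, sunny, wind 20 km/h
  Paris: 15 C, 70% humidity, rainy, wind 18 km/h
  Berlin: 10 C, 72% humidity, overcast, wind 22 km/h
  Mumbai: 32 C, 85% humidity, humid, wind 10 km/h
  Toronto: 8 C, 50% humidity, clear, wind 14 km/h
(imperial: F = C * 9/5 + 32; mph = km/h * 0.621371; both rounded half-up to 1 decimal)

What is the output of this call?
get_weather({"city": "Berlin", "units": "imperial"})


Berlin record: 10 C, 72%, overcast, 22 km/h
imperial: temperature = 10 * 9/5 + 32 = 50 -> 50.0 F
imperial: wind_speed = 22 * 0.621371 = 13.670162 -> 13.7 mph
Output:
{"temperature": "50.0 F", "humidity": "72%", "condition": "overcast", "wind_speed": "13.7 mph"}


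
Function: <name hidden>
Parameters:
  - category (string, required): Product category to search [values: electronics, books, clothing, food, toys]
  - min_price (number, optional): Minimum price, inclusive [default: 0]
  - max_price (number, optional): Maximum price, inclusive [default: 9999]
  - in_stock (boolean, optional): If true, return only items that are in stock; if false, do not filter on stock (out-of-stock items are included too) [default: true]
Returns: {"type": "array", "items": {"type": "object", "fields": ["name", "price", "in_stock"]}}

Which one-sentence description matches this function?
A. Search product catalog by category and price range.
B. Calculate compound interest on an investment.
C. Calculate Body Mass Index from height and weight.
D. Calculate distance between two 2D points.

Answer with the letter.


Parameters category, min_price, max_price, in_stock and return "array" fit: Search product catalog by category and price range.
A


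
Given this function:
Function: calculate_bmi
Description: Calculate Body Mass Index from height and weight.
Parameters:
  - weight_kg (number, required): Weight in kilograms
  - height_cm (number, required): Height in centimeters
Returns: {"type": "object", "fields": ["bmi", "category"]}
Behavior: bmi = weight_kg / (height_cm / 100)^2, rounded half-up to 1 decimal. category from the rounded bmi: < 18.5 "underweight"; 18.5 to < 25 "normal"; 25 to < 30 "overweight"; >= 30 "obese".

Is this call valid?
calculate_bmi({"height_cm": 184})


Checking required parameters...
Missing required parameter: weight_kg
Invalid - missing required parameter 'weight_kg'


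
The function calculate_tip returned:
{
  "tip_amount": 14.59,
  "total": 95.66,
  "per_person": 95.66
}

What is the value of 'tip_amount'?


14.59


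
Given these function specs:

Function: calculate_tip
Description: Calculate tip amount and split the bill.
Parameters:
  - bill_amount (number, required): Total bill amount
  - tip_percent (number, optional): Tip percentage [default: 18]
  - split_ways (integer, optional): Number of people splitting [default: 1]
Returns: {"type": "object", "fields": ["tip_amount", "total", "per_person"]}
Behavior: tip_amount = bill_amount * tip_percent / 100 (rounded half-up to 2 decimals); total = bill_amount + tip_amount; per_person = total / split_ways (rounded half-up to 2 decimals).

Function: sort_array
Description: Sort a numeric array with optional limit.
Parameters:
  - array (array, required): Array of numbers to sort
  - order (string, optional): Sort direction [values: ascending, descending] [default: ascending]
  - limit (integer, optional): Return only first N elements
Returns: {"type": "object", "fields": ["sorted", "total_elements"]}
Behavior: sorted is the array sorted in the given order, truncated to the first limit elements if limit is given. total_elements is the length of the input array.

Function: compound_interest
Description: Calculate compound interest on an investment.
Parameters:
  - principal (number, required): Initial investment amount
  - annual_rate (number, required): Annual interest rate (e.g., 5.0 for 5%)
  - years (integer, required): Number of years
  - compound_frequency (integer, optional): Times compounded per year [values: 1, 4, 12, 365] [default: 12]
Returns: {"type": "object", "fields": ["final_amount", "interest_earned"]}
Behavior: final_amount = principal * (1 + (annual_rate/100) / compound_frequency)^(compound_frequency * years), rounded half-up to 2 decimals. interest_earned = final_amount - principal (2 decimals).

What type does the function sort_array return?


The sort_array spec declares Returns: {"type": "object", "fields": ["sorted", "total_elements"]}
Type:
object


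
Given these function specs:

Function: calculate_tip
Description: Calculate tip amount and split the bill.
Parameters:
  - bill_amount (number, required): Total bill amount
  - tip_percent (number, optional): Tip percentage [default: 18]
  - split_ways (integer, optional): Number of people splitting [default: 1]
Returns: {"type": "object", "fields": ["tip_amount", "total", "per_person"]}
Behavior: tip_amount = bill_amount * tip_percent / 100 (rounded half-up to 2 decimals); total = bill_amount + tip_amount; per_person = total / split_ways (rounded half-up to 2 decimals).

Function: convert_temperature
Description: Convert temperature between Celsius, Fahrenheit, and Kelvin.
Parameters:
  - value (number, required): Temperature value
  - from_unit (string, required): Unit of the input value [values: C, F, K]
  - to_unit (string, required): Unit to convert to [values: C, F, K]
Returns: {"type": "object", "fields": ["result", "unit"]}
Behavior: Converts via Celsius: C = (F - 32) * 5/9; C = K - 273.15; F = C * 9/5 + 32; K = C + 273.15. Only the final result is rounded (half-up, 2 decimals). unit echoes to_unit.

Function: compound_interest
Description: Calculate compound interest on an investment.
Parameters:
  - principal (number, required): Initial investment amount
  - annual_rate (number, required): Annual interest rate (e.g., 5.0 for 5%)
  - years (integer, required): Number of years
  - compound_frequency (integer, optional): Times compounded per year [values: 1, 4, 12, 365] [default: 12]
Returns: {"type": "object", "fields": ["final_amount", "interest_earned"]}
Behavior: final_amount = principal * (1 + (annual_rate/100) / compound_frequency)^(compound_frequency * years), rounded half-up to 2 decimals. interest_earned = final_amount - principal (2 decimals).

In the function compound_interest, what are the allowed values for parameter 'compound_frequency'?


The compound_interest spec declares:
  - compound_frequency (integer, optional): Times compounded per year [values: 1, 4, 12, 365] [default: 12]
Allowed values:
1, 4, 12, 365


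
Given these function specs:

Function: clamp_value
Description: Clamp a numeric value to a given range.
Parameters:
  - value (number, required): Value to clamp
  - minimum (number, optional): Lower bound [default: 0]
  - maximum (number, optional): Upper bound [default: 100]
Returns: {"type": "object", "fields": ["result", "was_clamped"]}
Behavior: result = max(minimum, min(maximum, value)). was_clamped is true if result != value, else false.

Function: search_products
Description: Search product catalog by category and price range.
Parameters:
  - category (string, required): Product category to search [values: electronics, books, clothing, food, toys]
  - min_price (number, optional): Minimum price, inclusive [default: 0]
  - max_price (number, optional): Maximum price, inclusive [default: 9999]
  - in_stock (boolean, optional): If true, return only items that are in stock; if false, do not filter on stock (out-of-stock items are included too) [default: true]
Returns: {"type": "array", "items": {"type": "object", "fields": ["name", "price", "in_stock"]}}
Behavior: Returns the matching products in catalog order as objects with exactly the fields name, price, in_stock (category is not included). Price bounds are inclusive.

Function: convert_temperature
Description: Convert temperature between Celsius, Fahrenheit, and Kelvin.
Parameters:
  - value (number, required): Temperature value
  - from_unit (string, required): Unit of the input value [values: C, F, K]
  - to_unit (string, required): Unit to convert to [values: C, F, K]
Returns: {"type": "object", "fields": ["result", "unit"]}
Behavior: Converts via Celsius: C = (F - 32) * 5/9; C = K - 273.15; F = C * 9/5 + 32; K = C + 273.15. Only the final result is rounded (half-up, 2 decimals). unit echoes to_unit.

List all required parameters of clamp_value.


Parameters of clamp_value and their required/optional flag:
  value: required
  minimum: optional
  maximum: optional
value


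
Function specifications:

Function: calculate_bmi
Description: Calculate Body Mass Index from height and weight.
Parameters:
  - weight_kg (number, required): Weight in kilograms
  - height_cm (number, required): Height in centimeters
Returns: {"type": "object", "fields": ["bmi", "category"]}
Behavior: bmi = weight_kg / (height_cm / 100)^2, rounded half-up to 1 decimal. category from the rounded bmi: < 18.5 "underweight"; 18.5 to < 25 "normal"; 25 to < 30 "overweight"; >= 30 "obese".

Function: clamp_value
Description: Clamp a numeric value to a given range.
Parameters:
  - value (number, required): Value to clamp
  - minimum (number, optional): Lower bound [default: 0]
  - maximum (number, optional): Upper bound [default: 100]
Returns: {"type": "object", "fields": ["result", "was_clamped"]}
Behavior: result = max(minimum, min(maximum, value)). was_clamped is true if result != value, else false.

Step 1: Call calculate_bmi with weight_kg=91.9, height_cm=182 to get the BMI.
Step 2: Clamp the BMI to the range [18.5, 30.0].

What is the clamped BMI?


Step 1: calculate_bmi(weight_kg=91.9, height_cm=182)
  height_m = 182 / 100 = 1.82
  bmi = 91.9 / 1.82^2 = 91.9 / 3.3124 = 27.744234 -> 27.7
  25 <= 27.7 < 30 -> overweight
  -> bmi = 27.7
Step 2: clamp_value(value=27.7, minimum=18.5, maximum=30.0)
  result = max(18.5, min(30.0, 27.7)) = max(18.5, 27.7) = 27.7
  was_clamped = (27.7 != 27.7) = false
  -> result = 27.7
27.7


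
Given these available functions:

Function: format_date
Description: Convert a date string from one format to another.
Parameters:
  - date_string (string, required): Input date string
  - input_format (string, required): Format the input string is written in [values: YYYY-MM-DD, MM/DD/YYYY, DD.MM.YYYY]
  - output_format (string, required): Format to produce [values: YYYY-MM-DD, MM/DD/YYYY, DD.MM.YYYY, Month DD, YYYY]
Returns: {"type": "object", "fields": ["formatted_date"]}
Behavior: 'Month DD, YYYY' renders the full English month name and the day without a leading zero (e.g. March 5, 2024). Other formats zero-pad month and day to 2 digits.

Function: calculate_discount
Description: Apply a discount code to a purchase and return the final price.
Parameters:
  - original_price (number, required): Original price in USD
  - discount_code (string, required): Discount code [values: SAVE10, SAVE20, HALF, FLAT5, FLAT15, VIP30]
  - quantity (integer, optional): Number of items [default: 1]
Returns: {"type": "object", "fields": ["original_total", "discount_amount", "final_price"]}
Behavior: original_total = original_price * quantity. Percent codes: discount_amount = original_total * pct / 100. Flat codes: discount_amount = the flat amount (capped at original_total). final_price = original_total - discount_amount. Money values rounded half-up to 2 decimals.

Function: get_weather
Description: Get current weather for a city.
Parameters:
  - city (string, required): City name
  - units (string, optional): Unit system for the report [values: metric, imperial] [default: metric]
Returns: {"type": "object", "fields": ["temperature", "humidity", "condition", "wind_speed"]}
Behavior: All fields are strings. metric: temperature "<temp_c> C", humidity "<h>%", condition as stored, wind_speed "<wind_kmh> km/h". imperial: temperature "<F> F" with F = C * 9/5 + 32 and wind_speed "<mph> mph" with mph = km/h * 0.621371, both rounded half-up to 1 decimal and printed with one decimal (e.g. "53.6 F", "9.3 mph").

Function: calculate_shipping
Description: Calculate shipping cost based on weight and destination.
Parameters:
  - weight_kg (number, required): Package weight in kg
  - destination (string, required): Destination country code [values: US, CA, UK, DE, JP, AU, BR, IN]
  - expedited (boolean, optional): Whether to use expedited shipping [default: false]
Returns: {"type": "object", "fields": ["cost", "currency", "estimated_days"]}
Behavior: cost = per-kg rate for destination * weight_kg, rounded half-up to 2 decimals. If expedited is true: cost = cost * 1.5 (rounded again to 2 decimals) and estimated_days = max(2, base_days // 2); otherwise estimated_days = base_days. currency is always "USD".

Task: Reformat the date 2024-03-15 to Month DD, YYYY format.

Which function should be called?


The task needs a function whose description is: Convert a date string from one format to another.
format_date


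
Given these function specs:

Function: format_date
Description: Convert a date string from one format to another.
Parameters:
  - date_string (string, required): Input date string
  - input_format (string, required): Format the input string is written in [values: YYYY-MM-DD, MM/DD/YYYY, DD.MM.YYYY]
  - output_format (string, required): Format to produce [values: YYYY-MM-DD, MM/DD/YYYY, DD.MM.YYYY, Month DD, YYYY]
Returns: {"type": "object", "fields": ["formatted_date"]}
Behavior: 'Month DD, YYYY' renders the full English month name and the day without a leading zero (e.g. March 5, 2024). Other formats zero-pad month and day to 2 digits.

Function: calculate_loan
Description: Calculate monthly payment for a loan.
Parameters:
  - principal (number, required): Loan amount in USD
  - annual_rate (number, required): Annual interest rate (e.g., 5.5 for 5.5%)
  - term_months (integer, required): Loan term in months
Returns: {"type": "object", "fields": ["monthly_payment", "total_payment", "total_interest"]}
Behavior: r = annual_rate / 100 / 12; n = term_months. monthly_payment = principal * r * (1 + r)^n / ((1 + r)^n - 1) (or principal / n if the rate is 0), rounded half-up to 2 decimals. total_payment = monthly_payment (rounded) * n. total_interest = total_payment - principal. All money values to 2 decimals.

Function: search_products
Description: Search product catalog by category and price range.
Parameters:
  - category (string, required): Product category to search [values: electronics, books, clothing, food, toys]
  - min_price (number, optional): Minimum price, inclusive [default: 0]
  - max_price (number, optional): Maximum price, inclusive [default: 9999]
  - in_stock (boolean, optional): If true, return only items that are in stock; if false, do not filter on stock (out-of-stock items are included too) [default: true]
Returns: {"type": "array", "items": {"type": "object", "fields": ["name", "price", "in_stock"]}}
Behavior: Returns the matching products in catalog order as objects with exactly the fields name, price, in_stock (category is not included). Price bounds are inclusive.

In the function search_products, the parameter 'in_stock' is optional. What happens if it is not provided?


The search_products spec declares:
  - in_stock (boolean, optional): If true, return only items that are in stock; if false, do not filter on stock (out-of-stock items are included too) [default: true]
It defaults to true


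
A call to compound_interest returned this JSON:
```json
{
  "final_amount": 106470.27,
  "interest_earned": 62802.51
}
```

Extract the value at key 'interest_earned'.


62802.51


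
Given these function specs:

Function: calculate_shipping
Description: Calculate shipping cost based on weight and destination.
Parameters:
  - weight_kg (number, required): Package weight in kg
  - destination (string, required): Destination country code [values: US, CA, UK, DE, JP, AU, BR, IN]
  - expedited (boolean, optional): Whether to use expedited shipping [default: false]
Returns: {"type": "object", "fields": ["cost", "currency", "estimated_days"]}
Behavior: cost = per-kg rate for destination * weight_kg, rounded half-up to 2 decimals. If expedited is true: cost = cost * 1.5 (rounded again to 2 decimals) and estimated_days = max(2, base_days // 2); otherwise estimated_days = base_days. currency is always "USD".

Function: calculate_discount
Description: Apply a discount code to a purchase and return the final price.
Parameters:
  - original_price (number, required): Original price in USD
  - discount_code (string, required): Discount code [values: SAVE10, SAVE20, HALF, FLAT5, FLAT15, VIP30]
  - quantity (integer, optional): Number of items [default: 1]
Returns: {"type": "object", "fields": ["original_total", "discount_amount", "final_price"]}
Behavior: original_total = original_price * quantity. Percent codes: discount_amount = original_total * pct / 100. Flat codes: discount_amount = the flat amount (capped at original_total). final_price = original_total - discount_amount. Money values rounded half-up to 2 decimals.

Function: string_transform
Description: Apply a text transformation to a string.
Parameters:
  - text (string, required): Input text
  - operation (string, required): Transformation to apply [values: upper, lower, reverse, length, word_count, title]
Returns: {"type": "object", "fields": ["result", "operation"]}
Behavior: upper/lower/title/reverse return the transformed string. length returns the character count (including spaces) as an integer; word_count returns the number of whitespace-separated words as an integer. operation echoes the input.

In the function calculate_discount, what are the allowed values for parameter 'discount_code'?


The calculate_discount spec declares:
  - discount_code (string, required): Discount code [values: SAVE10, SAVE20, HALF, FLAT5, FLAT15, VIP30]
Allowed values:
SAVE10, SAVE20, HALF, FLAT5, FLAT15, VIP30


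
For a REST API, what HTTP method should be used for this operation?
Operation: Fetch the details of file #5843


GET = read, POST = create, PUT = update/replace, DELETE = remove
This operation is a read.
GET


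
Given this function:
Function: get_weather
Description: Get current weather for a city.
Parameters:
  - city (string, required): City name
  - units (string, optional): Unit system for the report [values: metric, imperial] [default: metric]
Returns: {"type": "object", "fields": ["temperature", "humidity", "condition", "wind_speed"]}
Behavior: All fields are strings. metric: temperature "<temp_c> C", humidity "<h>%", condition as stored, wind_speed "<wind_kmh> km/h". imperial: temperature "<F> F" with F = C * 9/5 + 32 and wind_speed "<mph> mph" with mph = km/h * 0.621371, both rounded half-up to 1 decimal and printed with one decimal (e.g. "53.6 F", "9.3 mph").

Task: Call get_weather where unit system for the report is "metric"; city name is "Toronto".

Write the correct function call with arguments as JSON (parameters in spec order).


Mapping each described value to its parameter name:
  'Unit system for the report' -> units = "metric"
  'City name' -> city = "Toronto"
get_weather({"city": "Toronto", "units": "metric"})


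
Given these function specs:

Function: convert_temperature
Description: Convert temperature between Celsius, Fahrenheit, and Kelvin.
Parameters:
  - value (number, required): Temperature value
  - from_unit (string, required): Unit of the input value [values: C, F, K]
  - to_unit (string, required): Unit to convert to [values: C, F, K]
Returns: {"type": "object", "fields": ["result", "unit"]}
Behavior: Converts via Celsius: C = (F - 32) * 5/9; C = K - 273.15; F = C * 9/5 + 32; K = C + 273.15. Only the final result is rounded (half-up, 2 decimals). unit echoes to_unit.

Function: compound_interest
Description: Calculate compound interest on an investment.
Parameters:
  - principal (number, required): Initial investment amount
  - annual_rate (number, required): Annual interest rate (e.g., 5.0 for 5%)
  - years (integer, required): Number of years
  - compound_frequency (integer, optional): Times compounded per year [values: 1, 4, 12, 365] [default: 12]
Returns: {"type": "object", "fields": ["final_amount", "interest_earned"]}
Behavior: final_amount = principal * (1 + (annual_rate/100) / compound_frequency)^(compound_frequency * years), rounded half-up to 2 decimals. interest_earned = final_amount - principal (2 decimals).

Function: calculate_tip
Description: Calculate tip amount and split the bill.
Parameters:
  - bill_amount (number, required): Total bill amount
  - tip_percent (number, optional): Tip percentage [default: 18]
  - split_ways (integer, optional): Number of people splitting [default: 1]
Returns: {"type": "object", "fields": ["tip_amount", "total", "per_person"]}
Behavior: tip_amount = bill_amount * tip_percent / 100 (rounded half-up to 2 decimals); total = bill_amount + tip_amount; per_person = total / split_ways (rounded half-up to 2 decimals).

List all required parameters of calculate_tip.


Parameters of calculate_tip and their required/optional flag:
  bill_amount: required
  tip_percent: optional
  split_ways: optional
bill_amount


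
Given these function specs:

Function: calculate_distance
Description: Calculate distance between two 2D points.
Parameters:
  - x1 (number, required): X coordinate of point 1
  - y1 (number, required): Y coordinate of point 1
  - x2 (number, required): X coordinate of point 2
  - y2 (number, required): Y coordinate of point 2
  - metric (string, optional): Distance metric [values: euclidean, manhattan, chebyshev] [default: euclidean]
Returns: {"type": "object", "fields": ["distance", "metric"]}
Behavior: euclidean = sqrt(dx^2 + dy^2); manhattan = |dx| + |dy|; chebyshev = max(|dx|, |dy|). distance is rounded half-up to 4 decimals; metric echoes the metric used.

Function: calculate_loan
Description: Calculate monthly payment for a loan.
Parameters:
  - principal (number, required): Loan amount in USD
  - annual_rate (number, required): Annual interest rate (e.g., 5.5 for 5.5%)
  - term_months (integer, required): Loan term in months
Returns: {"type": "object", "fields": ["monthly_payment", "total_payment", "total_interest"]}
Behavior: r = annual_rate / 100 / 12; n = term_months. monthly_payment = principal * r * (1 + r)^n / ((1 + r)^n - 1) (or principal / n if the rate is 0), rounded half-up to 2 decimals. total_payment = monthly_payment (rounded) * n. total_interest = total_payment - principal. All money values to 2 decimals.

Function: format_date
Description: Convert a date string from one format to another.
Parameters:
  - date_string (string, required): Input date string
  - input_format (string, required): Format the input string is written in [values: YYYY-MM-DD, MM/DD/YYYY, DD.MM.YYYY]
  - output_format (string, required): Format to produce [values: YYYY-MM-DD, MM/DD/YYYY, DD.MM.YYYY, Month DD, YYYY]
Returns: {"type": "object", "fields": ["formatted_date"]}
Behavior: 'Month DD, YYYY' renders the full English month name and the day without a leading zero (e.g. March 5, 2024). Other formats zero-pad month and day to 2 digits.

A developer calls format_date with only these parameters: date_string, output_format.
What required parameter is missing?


Required parameters: date_string, input_format, output_format
Provided: date_string, output_format
Missing: input_format
input_format


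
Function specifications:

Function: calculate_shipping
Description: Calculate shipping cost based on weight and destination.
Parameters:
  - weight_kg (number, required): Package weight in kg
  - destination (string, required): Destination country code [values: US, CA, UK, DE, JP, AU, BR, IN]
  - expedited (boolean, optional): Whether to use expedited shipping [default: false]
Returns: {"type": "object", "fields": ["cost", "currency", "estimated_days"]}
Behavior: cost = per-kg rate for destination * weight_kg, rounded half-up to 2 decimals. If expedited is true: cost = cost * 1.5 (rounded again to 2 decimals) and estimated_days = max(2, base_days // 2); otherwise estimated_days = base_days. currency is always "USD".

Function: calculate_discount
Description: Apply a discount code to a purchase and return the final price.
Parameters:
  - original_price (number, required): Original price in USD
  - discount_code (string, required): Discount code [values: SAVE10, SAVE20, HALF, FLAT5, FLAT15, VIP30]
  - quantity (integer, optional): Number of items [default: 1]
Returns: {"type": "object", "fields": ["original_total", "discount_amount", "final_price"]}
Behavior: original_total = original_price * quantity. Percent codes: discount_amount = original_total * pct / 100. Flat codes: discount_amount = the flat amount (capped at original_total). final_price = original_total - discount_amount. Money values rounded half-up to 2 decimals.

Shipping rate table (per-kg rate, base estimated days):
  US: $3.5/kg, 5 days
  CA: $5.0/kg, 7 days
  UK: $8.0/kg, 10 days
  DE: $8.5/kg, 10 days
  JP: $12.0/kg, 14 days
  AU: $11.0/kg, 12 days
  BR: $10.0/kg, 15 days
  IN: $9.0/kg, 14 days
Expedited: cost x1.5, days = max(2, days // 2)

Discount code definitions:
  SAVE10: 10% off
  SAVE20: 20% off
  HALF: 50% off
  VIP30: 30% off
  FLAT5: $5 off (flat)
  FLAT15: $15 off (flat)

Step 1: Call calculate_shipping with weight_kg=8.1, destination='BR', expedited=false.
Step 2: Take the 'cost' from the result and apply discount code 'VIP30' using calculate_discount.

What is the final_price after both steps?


Step 1: calculate_shipping(weight_kg=8.1, destination=BR, expedited=false)
  Rate for BR: $10.0/kg, base 15 days
  cost = 10.0 * 8.1 = 81 -> 81.00
  expedited not set/false: estimated_days = 15
  -> cost = 81.00 USD
Step 2: calculate_discount(original_price=81.0, discount_code=VIP30, quantity=1)
  original_total = 81.0 * 1 = 81.00
  VIP30 = 30% off: discount_amount = 81.00 * 30/100 = 24.3 -> 24.30
  final_price = 81.00 - 24.30 = 56.70
  -> final_price = 56.70
$56.70


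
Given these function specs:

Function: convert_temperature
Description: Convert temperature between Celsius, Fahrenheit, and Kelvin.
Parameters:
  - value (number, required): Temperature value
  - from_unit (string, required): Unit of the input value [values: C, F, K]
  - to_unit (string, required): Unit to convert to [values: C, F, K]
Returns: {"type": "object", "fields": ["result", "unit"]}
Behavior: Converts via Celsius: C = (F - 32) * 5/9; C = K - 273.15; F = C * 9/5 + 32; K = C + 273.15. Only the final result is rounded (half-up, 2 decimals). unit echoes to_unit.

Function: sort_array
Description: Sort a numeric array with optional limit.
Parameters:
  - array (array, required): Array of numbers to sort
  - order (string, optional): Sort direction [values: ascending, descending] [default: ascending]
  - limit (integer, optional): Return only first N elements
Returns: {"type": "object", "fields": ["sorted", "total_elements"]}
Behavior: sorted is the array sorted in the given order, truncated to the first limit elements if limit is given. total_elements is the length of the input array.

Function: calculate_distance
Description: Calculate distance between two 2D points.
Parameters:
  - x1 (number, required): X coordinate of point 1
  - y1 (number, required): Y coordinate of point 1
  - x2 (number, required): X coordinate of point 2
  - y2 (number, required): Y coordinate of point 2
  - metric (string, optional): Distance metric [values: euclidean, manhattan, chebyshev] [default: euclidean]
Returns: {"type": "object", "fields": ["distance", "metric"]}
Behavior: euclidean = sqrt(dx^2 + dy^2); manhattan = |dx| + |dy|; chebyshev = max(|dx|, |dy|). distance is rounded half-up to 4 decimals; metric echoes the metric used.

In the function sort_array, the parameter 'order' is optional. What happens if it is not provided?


The sort_array spec declares:
  - order (string, optional): Sort direction [values: ascending, descending] [default: ascending]
It defaults to ascending
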